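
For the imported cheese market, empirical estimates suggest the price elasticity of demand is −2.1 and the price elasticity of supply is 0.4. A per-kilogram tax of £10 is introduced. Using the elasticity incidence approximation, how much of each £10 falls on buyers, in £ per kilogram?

Buyers bear ≈ £1.6 per kilogram.

Incidence ratio: buyers' share ≈ εs / (εs + |εd|) = 0.4 / (0.4 + 2.1) = 0.16.
So buyers bear ≈ 0.16 × £10 = £1.6; sellers bear £8.4.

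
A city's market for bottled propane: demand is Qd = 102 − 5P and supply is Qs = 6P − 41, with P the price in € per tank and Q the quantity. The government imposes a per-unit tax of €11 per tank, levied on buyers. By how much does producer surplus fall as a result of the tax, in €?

Before the tax: set 102 − 5P = 6P − 41 → P* = €13, Q* = 37.
With the tax collected from buyers, demand (in seller-price terms) shifts: Qd = 102 − 5(P + 11).
Solving gives Q = 7 with buyers paying €19 and producers receiving €8 (the €11 wedge).
ΔPS is the trapezoid between Q = 7 and Q = 37 of height €5: ½ · (37 + 7) · 5 = €110.

Producer surplus falls by €110.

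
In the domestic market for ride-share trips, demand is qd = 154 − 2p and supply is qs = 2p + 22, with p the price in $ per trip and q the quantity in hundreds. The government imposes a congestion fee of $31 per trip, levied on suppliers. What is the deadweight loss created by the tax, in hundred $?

Before the tax: set 154 − 2p = 2p + 22 → p* = $33, q* = 88.
With the tax collected from suppliers, supply shifts: qs = 2(p − 31) + 22.
Solving gives q = 57 with buyers paying $48.5 and suppliers receiving $17.5 (the $31 wedge).
Quantity falls by |ΔQ| = |88 − 57| = 31.
DWL = ½ · t · |ΔQ| = ½ · 31 · 31 = $480.5.

Deadweight loss = $480.5 hundred.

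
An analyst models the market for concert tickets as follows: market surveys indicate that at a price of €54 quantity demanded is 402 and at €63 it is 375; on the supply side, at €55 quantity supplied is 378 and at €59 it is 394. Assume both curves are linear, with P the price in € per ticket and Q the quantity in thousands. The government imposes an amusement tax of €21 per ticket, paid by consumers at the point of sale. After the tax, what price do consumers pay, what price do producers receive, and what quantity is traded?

Demand slope: (375 − 402)/(63 − 54) = -3, so Qd = 564 − 3P.
Supply slope: (394 − 378)/(59 − 55) = 4, so Qs = 4P + 158.
Without the tax, 564 − 3P = 4P + 158 gives 7P = 406, so P* = €58 and Q* = 390.
With the tax collected from consumers, demand (in seller-price terms) shifts: Qd = 564 − 3(P + 21).
New equilibrium: consumers pay €70, producers receive €49, Q = 354. (Wedge: Pb − Ps = 21.)
The less price-elastic side of the market bears the larger share of a per-unit tax.

Consumers pay €70; producers receive €49; quantity = 354.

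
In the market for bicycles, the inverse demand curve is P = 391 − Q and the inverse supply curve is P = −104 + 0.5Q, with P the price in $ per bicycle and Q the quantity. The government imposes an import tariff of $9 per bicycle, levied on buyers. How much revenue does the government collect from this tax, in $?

Tax revenue = $2916.

Inverting to Q(P) form: Qd = 391 − P; Qs = 2P + 208.
Before the tax: set 391 − P = 2P + 208 → P* = $61, Q* = 330.
With the tax collected from buyers, demand (in seller-price terms) shifts: Qd = 391 − (P + 9).
New equilibrium: buyers pay $67, suppliers receive $58, Q = 324. (Wedge: Pb − Ps = 9.)
Revenue = t · Q = 9 · 324 = $2916.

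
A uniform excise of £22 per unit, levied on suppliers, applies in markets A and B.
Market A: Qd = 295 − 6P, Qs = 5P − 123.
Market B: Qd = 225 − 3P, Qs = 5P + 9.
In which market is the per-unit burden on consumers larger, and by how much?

Market A: pre-tax P* = £38, Q* = 67; post-tax Q = 7; per-unit burden on consumers = £10.
Market B: pre-tax P* = £27, Q* = 144; post-tax Q = 102.75; per-unit burden on consumers = £13.75.
Difference: £10 vs £13.75 → market B is larger by £3.75.

Market B, by £3.75.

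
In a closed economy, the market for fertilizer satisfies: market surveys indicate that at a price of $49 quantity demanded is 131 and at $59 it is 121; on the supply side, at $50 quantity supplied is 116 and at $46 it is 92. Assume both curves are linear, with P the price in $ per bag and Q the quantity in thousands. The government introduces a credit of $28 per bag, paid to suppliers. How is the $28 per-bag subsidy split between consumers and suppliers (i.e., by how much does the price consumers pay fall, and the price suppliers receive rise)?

Demand slope: (121 − 131)/(59 − 49) = -1, so Qd = 180 − P.
Supply slope: (92 − 116)/(46 − 50) = 6, so Qs = 6P − 184.
Before the subsidy: set 180 − P = 6P − 184 → P* = $52, Q* = 128.
With a per-unit subsidy paid to suppliers, each receives P + 28 per unit sold, so supply becomes Qs = 6(P + 28) − 184.
New equilibrium: consumers pay $28, suppliers receive $56, Q = 152. (Wedge: Pb − Ps = −28.)
Gain to consumers: $24; to suppliers: $4. (They sum to $28.)

Consumers gain $24 per bag; suppliers gain $4 per bag.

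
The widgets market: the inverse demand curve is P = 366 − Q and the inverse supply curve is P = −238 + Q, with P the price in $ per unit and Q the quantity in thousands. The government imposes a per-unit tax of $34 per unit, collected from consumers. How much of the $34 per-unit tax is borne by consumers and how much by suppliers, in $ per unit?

Rewrite in direct form: Qd = 366 − P and Qs = P + 238.
Before the tax: set 366 − P = P + 238 → P* = $64, Q* = 302.
With the tax collected from consumers, demand (in seller-price terms) shifts: Qd = 366 − (P + 34).
New equilibrium: consumers pay $81, suppliers receive $47, Q = 285. (Wedge: Pb − Ps = 34.)
Burden on consumers: $17; on suppliers: $17. (They sum to $34.)
The less price-elastic side of the market bears the larger share of a per-unit tax.

Consumers bear $17 per unit; suppliers bear $17 per unit.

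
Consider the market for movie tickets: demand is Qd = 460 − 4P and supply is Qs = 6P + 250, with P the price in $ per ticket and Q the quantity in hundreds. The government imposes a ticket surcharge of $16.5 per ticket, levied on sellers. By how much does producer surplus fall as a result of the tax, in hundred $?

Producer surplus falls by $2350.92 hundred.

Without the tax, 460 − 4P = 6P + 250 gives 10P = 210, so P* = $21 and Q* = 376.
With the tax collected from sellers, supply shifts: Qs = 6(P − 16.5) + 250.
New equilibrium: consumers pay $30.9, sellers receive $14.4, Q = 336.4. (Wedge: Pb − Ps = 16.5.)
ΔPS is the trapezoid between Q = 336.4 and Q = 376 of height $6.6: ½ · (376 + 336.4) · 6.6 = $2350.92.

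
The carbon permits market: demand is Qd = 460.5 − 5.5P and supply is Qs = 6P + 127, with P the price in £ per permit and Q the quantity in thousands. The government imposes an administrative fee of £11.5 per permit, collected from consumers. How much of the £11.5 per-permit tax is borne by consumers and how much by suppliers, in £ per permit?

Consumers bear £6 per permit; suppliers bear £5.5 per permit.

Without the tax, 460.5 − 5.5P = 6P + 127 gives 11.5P = 333.5, so P* = £29 and Q* = 301.
With the tax collected from consumers, demand (in seller-price terms) shifts: Qd = 460.5 − 5.5(P + 11.5).
Solving gives Q = 268 with consumers paying £35 and suppliers receiving £23.5 (the £11.5 wedge).
Burden on consumers: £6; on suppliers: £5.5. (They sum to £11.5.)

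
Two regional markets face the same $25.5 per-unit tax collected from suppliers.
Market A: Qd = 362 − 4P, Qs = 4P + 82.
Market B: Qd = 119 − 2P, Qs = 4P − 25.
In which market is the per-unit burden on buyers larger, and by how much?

Market B, by $4.25.

Market A: pre-tax P* = $35, Q* = 222; post-tax Q = 171; per-unit burden on buyers = $12.75.
Market B: pre-tax P* = $24, Q* = 71; post-tax Q = 37; per-unit burden on buyers = $17.
Difference: $12.75 vs $17 → market B is larger by $4.25.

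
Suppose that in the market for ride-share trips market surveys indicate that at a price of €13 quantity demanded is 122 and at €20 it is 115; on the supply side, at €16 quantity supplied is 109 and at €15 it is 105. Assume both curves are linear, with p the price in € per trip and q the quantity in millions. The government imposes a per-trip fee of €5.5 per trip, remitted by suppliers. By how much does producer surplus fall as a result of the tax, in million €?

Producer surplus falls by €126.28 million.

Demand slope: (115 − 122)/(20 − 13) = -1, so qd = 135 − p.
Supply slope: (105 − 109)/(15 − 16) = 4, so qs = 4p + 45.
Before the tax: set 135 − p = 4p + 45 → p* = €18, q* = 117.
With the tax collected from suppliers, supply shifts: qs = 4(p − 5.5) + 45.
Solving gives q = 112.6 with buyers paying €22.4 and suppliers receiving €16.9 (the €5.5 wedge).
ΔPS is the trapezoid between Q = 112.6 and Q = 117 of height €1.1: ½ · (117 + 112.6) · 1.1 = €126.28.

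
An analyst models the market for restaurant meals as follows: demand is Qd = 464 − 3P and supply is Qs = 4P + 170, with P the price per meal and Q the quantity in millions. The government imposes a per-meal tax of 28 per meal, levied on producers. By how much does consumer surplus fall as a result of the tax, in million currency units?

Consumer surplus falls by 5024 million.

Without the tax, 464 − 3P = 4P + 170 gives 7P = 294, so P* = 42 and Q* = 338.
With the tax collected from producers, supply shifts: Qs = 4(P − 28) + 170.
Solving gives Q = 290 with buyers paying 58 and producers receiving 30 (the 28 wedge).
ΔCS is the trapezoid between Q = 290 and Q = 338 of height 16: ½ · (338 + 290) · 16 = 5024.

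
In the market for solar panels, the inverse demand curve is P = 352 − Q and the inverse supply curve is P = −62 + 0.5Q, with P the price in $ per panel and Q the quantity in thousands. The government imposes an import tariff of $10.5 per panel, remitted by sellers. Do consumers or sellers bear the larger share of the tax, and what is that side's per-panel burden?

Consumers bear the larger share: $7 per panel.

Rewrite in direct form: Qd = 352 − P and Qs = 2P + 124.
Without the tax, 352 − P = 2P + 124 gives 3P = 228, so P* = $76 and Q* = 276.
With the tax collected from sellers, supply shifts: Qs = 2(P − 10.5) + 124.
New equilibrium: consumers pay $83, sellers receive $72.5, Q = 269. (Wedge: Pb − Ps = 10.5.)
Per-panel burden: consumers $7, sellers $3.5.
Consumers take the larger share because demand is less price-elastic here (demand slope 1 vs supply slope 2).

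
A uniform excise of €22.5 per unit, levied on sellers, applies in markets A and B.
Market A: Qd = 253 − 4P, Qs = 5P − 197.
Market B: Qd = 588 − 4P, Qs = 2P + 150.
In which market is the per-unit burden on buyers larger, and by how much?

Market A: pre-tax P* = €50, Q* = 53; post-tax Q = 3; per-unit burden on buyers = €12.5.
Market B: pre-tax P* = €73, Q* = 296; post-tax Q = 266; per-unit burden on buyers = €7.5.
Difference: €12.5 vs €7.5 → market A is larger by €5.

Market A, by €5.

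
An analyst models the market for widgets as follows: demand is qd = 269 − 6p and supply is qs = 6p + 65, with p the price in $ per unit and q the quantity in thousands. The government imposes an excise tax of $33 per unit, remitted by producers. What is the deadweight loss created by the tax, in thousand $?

Deadweight loss = $1633.5 thousand.

Without the tax, 269 − 6p = 6p + 65 gives 12p = 204, so p* = $17 and q* = 167.
With the tax collected from producers, supply shifts: qs = 6(p − 33) + 65.
Solving gives q = 68 with consumers paying $33.5 and producers receiving $0.5 (the $33 wedge).
Quantity falls by |ΔQ| = |167 − 68| = 99.
DWL = ½ · t · |ΔQ| = ½ · 33 · 99 = $1633.5.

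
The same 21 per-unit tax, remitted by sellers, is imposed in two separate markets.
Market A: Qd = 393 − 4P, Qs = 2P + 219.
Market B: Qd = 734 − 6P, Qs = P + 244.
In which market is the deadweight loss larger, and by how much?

Market A, by 105.

Market A: pre-tax P* = 29, Q* = 277; post-tax Q = 249; deadweight loss = 294.
Market B: pre-tax P* = 70, Q* = 314; post-tax Q = 296; deadweight loss = 189.
Difference: 294 vs 189 → market A is larger by 105.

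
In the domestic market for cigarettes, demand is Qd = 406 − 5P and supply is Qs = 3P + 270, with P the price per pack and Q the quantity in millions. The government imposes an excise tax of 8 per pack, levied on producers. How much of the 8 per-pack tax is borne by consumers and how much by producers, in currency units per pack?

Before the tax: set 406 − 5P = 3P + 270 → P* = 17, Q* = 321.
With the tax collected from producers, supply shifts: Qs = 3(P − 8) + 270.
Solving gives Q = 306 with consumers paying 20 and producers receiving 12 (the 8 wedge).
Burden on consumers: 3; on producers: 5. (They sum to 8.)
The less price-elastic side of the market bears the larger share of a per-unit tax.

Consumers bear 3 per pack; producers bear 5 per pack.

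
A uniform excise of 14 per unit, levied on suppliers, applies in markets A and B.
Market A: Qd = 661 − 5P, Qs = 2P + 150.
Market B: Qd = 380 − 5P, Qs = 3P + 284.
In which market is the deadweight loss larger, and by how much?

Market B, by 43.75.

Market A: pre-tax P* = 73, Q* = 296; post-tax Q = 276; deadweight loss = 140.
Market B: pre-tax P* = 12, Q* = 320; post-tax Q = 293.75; deadweight loss = 183.75.
Difference: 140 vs 183.75 → market B is larger by 43.75.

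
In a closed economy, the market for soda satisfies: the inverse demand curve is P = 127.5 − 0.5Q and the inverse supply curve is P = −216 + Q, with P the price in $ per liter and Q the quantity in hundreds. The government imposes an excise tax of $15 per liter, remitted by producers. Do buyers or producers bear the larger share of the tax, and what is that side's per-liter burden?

Producers bear the larger share: $10 per liter.

Inverting to Q(P) form: Qd = 255 − 2P; Qs = P + 216.
Before the tax: set 255 − 2P = P + 216 → P* = $13, Q* = 229.
With the tax collected from producers, supply shifts: Qs = (P − 15) + 216.
New equilibrium: buyers pay $18, producers receive $3, Q = 219. (Wedge: Pb − Ps = 15.)
Per-liter burden: buyers $5, producers $10.
Producers take the larger share because supply is less price-elastic here (demand slope 2 vs supply slope 1).
The less price-elastic side of the market bears the larger share of a per-unit tax.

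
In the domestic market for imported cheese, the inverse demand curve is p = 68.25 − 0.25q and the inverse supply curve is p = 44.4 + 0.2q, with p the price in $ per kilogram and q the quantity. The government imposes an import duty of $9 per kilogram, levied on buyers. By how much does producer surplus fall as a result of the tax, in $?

Producer surplus falls by $172.

Rewrite in direct form: qd = 273 − 4p and qs = 5p − 222.
Before the tax: set 273 − 4p = 5p − 222 → p* = $55, q* = 53.
With the tax collected from buyers, demand (in seller-price terms) shifts: qd = 273 − 4(p + 9).
New equilibrium: buyers pay $60, sellers receive $51, q = 33. (Wedge: pb − ps = 9.)
ΔPS is the trapezoid between Q = 33 and Q = 53 of height $4: ½ · (53 + 33) · 4 = $172.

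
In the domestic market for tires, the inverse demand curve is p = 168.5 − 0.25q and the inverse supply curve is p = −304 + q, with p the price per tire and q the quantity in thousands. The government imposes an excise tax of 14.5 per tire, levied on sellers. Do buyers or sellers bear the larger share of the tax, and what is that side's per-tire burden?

Rewrite in direct form: qd = 674 − 4p and qs = p + 304.
Without the tax, 674 − 4p = p + 304 gives 5p = 370, so p* = 74 and q* = 378.
With the tax collected from sellers, supply shifts: qs = (p − 14.5) + 304.
Solving gives q = 366.4 with buyers paying 76.9 and sellers receiving 62.4 (the 14.5 wedge).
Per-tire burden: buyers 2.9, sellers 11.6.
Sellers take the larger share because supply is less price-elastic here (demand slope 4 vs supply slope 1).

Sellers bear the larger share: 11.6 per tire.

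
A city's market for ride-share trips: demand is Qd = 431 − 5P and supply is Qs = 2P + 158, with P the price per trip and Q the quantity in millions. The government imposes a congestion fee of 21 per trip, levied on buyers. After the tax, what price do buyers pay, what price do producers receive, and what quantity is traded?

Buyers pay 45; producers receive 24; quantity = 206.

Before the tax: set 431 − 5P = 2P + 158 → P* = 39, Q* = 236.
With the tax collected from buyers, demand (in seller-price terms) shifts: Qd = 431 − 5(P + 21).
New equilibrium: buyers pay 45, producers receive 24, Q = 206. (Wedge: Pb − Ps = 21.)
The less price-elastic side of the market bears the larger share of a per-unit tax.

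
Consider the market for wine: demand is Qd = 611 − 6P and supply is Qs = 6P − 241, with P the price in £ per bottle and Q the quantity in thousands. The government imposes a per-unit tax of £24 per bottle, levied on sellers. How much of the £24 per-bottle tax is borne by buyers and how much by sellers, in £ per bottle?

Buyers bear £12 per bottle; sellers bear £12 per bottle.

Before the tax: set 611 − 6P = 6P − 241 → P* = £71, Q* = 185.
With the tax collected from sellers, supply shifts: Qs = 6(P − 24) − 241.
New equilibrium: buyers pay £83, sellers receive £59, Q = 113. (Wedge: Pb − Ps = 24.)
Burden on buyers: £12; on sellers: £12. (They sum to £24.)
The less price-elastic side of the market bears the larger share of a per-unit tax.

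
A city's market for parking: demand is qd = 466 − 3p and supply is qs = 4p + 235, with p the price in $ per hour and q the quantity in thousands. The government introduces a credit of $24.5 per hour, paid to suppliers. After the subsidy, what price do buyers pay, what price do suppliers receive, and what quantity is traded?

Buyers pay $19; suppliers receive $43.5; quantity = 409.

Without the subsidy, 466 − 3p = 4p + 235 gives 7p = 231, so p* = $33 and q* = 367.
With a per-unit subsidy paid to suppliers, each receives p + 24.5 per unit sold, so supply becomes qs = 4(p + 24.5) + 235.
Solving gives q = 409 with buyers paying $19 and suppliers receiving $43.5 (the $24.5 wedge).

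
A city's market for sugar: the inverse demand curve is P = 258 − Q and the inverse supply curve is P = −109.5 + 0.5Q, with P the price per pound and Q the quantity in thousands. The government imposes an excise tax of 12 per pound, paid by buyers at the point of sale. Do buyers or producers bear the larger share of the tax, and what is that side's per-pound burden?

Rewrite in direct form: Qd = 258 − P and Qs = 2P + 219.
Before the tax: set 258 − P = 2P + 219 → P* = 13, Q* = 245.
With the tax collected from buyers, demand (in seller-price terms) shifts: Qd = 258 − (P + 12).
Solving gives Q = 237 with buyers paying 21 and producers receiving 9 (the 12 wedge).
Per-pound burden: buyers 8, producers 4.
Buyers take the larger share because demand is less price-elastic here (demand slope 1 vs supply slope 2).
The less price-elastic side of the market bears the larger share of a per-unit tax.

Buyers bear the larger share: 8 per pound.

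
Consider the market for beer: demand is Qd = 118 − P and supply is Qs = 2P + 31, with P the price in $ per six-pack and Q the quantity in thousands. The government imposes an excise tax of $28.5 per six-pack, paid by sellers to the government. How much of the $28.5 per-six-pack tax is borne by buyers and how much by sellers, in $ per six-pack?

Before the tax: set 118 − P = 2P + 31 → P* = $29, Q* = 89.
With the tax collected from sellers, supply shifts: Qs = 2(P − 28.5) + 31.
Solving gives Q = 70 with buyers paying $48 and sellers receiving $19.5 (the $28.5 wedge).
Burden on buyers: $19; on sellers: $9.5. (They sum to $28.5.)
The less price-elastic side of the market bears the larger share of a per-unit tax.

Buyers bear $19 per six-pack; sellers bear $9.5 per six-pack.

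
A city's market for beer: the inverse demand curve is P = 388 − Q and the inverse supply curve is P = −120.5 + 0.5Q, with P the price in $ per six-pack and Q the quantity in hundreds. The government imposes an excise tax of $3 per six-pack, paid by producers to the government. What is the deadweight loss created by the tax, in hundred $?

Deadweight loss = $3 hundred.

Inverting to Q(P) form: Qd = 388 − P; Qs = 2P + 241.
Before the tax: set 388 − P = 2P + 241 → P* = $49, Q* = 339.
With the tax collected from producers, supply shifts: Qs = 2(P − 3) + 241.
Solving gives Q = 337 with buyers paying $51 and producers receiving $48 (the $3 wedge).
Quantity falls by |ΔQ| = |339 − 337| = 2.
DWL = ½ · t · |ΔQ| = ½ · 3 · 2 = $3.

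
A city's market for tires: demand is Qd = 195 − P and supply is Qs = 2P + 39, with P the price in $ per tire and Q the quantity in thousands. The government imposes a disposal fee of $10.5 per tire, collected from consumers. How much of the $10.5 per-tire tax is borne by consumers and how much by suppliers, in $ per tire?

Without the tax, 195 − P = 2P + 39 gives 3P = 156, so P* = $52 and Q* = 143.
With the tax collected from consumers, demand (in seller-price terms) shifts: Qd = 195 − (P + 10.5).
Solving gives Q = 136 with consumers paying $59 and suppliers receiving $48.5 (the $10.5 wedge).
Burden on consumers: $7; on suppliers: $3.5. (They sum to $10.5.)

Consumers bear $7 per tire; suppliers bear $3.5 per tire.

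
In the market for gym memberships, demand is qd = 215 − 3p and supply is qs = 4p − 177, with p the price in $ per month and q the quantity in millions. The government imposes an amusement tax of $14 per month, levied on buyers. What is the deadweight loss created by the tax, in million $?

Without the tax, 215 − 3p = 4p − 177 gives 7p = 392, so p* = $56 and q* = 47.
With the tax collected from buyers, demand (in seller-price terms) shifts: qd = 215 − 3(p + 14).
New equilibrium: buyers pay $64, producers receive $50, q = 23. (Wedge: pb − ps = 14.)
Quantity falls by |ΔQ| = |47 − 23| = 24.
DWL = ½ · t · |ΔQ| = ½ · 14 · 24 = $168.

Deadweight loss = $168 million.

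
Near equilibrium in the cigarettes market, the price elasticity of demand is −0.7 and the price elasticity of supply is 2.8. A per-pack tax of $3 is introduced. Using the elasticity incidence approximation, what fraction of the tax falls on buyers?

Incidence ratio: buyers' share ≈ εs / (εs + |εd|) = 2.8 / (2.8 + 0.7) = 0.8.
Supply is the more elastic side, so buyers bear the larger share.

Buyers' share ≈ 0.8.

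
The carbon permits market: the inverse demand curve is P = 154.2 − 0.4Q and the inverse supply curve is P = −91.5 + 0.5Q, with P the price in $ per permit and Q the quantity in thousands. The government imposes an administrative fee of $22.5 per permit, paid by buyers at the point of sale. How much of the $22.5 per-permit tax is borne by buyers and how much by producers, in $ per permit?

Buyers bear $10 per permit; producers bear $12.5 per permit.

Inverting to Q(P) form: Qd = 385.5 − 2.5P; Qs = 2P + 183.
Before the tax: set 385.5 − 2.5P = 2P + 183 → P* = $45, Q* = 273.
With the tax collected from buyers, demand (in seller-price terms) shifts: Qd = 385.5 − 2.5(P + 22.5).
Solving gives Q = 248 with buyers paying $55 and producers receiving $32.5 (the $22.5 wedge).
Burden on buyers: $10; on producers: $12.5. (They sum to $22.5.)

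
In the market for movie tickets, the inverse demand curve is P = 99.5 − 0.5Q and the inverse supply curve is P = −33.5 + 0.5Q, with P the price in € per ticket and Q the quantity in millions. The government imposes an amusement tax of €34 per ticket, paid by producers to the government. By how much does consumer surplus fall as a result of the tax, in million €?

Rewrite in direct form: Qd = 199 − 2P and Qs = 2P + 67.
Without the tax, 199 − 2P = 2P + 67 gives 4P = 132, so P* = €33 and Q* = 133.
With the tax collected from producers, supply shifts: Qs = 2(P − 34) + 67.
New equilibrium: consumers pay €50, producers receive €16, Q = 99. (Wedge: Pb − Ps = 34.)
ΔCS is the trapezoid between Q = 99 and Q = 133 of height €17: ½ · (133 + 99) · 17 = €1972.

Consumer surplus falls by €1972 million.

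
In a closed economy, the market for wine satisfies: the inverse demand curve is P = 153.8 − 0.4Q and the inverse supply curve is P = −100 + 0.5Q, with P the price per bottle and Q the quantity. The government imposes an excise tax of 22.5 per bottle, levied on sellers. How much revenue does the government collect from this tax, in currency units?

Tax revenue = 5782.5.

Rewrite in direct form: Qd = 384.5 − 2.5P and Qs = 2P + 200.
Before the tax: set 384.5 − 2.5P = 2P + 200 → P* = 41, Q* = 282.
With the tax collected from sellers, supply shifts: Qs = 2(P − 22.5) + 200.
New equilibrium: consumers pay 51, sellers receive 28.5, Q = 257. (Wedge: Pb − Ps = 22.5.)
Revenue = t · Q = 22.5 · 257 = 5782.5.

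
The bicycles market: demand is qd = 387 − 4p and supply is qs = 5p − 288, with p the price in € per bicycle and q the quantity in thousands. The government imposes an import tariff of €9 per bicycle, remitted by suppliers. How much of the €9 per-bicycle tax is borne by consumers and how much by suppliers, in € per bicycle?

Before the tax: set 387 − 4p = 5p − 288 → p* = €75, q* = 87.
With the tax collected from suppliers, supply shifts: qs = 5(p − 9) − 288.
Solving gives q = 67 with consumers paying €80 and suppliers receiving €71 (the €9 wedge).
Burden on consumers: €5; on suppliers: €4. (They sum to €9.)

Consumers bear €5 per bicycle; suppliers bear €4 per bicycle.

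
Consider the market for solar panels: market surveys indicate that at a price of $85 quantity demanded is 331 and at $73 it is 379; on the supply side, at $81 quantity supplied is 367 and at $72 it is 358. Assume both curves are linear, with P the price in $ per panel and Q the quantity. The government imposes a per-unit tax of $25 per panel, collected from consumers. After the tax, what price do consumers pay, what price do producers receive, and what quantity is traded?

Demand slope: (379 − 331)/(73 − 85) = -4, so Qd = 671 − 4P.
Supply slope: (358 − 367)/(72 − 81) = 1, so Qs = P + 286.
Before the tax: set 671 − 4P = P + 286 → P* = $77, Q* = 363.
With the tax collected from consumers, demand (in seller-price terms) shifts: Qd = 671 − 4(P + 25).
Solving gives Q = 343 with consumers paying $82 and producers receiving $57 (the $25 wedge).
The less price-elastic side of the market bears the larger share of a per-unit tax.

Consumers pay $82; producers receive $57; quantity = 343.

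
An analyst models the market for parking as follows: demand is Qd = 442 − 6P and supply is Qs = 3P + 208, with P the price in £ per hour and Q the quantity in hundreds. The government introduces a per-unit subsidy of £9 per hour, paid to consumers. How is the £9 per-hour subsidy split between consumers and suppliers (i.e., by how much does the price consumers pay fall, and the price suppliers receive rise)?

Without the subsidy, 442 − 6P = 3P + 208 gives 9P = 234, so P* = £26 and Q* = 286.
With a per-unit subsidy paid to consumers, each effectively pays P − 9, so demand becomes Qd = 442 − 6(P − 9).
New equilibrium: consumers pay £23, suppliers receive £32, Q = 304. (Wedge: Pb − Ps = −9.)
Gain to consumers: £3; to suppliers: £6. (They sum to £9.)

Consumers gain £3 per hour; suppliers gain £6 per hour.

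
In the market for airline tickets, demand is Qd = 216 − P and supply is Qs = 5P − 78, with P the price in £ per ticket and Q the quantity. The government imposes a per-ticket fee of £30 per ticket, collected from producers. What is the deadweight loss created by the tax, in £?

Deadweight loss = £375.

Without the tax, 216 − P = 5P − 78 gives 6P = 294, so P* = £49 and Q* = 167.
With the tax collected from producers, supply shifts: Qs = 5(P − 30) − 78.
Solving gives Q = 142 with consumers paying £74 and producers receiving £44 (the £30 wedge).
Quantity falls by |ΔQ| = |167 − 142| = 25.
DWL = ½ · t · |ΔQ| = ½ · 30 · 25 = £375.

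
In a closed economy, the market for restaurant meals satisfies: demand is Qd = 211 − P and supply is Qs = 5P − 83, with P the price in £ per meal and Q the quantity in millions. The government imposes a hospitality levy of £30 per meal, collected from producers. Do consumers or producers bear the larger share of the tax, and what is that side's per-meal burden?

Without the tax, 211 − P = 5P − 83 gives 6P = 294, so P* = £49 and Q* = 162.
With the tax collected from producers, supply shifts: Qs = 5(P − 30) − 83.
Solving gives Q = 137 with consumers paying £74 and producers receiving £44 (the £30 wedge).
Per-meal burden: consumers £25, producers £5.
Consumers take the larger share because demand is less price-elastic here (demand slope 1 vs supply slope 5).

Consumers bear the larger share: £25 per meal.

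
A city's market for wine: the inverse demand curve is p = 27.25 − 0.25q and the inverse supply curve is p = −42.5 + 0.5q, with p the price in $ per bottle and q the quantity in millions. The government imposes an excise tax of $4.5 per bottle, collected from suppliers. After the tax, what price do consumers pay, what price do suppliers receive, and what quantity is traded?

Rewrite in direct form: qd = 109 − 4p and qs = 2p + 85.
Without the tax, 109 − 4p = 2p + 85 gives 6p = 24, so p* = $4 and q* = 93.
With the tax collected from suppliers, supply shifts: qs = 2(p − 4.5) + 85.
Solving gives q = 87 with consumers paying $5.5 and suppliers receiving $1 (the $4.5 wedge).

Consumers pay $5.5; suppliers receive $1; quantity = 87.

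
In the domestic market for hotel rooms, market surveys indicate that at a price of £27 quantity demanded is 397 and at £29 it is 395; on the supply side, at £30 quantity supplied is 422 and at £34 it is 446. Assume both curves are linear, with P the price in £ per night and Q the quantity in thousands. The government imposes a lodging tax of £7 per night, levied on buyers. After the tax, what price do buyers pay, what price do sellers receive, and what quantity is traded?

Buyers pay £32; sellers receive £25; quantity = 392.

Demand slope: (395 − 397)/(29 − 27) = -1, so Qd = 424 − P.
Supply slope: (446 − 422)/(34 − 30) = 6, so Qs = 6P + 242.
Before the tax: set 424 − P = 6P + 242 → P* = £26, Q* = 398.
With the tax collected from buyers, demand (in seller-price terms) shifts: Qd = 424 − (P + 7).
Solving gives Q = 392 with buyers paying £32 and sellers receiving £25 (the £7 wedge).
The less price-elastic side of the market bears the larger share of a per-unit tax.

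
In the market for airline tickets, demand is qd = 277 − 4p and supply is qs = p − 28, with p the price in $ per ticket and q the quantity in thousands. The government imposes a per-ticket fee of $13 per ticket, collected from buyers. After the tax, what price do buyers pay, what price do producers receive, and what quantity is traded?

Without the tax, 277 − 4p = p − 28 gives 5p = 305, so p* = $61 and q* = 33.
With the tax collected from buyers, demand (in seller-price terms) shifts: qd = 277 − 4(p + 13).
New equilibrium: buyers pay $63.6, producers receive $50.6, q = 22.6. (Wedge: pb − ps = 13.)
The less price-elastic side of the market bears the larger share of a per-unit tax.

Buyers pay $63.6; producers receive $50.6; quantity = 22.6.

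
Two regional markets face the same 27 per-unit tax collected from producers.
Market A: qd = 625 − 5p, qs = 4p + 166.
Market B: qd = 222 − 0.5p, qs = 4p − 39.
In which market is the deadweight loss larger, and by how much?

Market A, by 648.

Market A: pre-tax p* = 51, q* = 370; post-tax q = 310; deadweight loss = 810.
Market B: pre-tax p* = 58, q* = 193; post-tax q = 181; deadweight loss = 162.
Difference: 810 vs 162 → market A is larger by 648.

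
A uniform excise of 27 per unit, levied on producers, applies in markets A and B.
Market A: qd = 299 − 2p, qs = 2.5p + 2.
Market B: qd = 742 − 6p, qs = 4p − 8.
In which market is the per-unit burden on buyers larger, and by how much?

Market A, by 4.2.

Market A: pre-tax p* = 66, q* = 167; post-tax q = 137; per-unit burden on buyers = 15.
Market B: pre-tax p* = 75, q* = 292; post-tax q = 227.2; per-unit burden on buyers = 10.8.
Difference: 15 vs 10.8 → market A is larger by 4.2.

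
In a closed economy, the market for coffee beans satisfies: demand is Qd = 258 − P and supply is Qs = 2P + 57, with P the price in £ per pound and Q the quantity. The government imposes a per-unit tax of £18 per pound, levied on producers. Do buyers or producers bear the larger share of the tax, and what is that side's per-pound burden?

Buyers bear the larger share: £12 per pound.

Before the tax: set 258 − P = 2P + 57 → P* = £67, Q* = 191.
With the tax collected from producers, supply shifts: Qs = 2(P − 18) + 57.
Solving gives Q = 179 with buyers paying £79 and producers receiving £61 (the £18 wedge).
Per-pound burden: buyers £12, producers £6.
Buyers take the larger share because demand is less price-elastic here (demand slope 1 vs supply slope 2).
The less price-elastic side of the market bears the larger share of a per-unit tax.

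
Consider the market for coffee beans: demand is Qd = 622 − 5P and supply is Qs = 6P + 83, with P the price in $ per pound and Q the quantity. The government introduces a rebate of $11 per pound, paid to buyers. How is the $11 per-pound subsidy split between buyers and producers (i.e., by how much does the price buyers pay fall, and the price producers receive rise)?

Before the subsidy: set 622 − 5P = 6P + 83 → P* = $49, Q* = 377.
With a per-unit subsidy paid to buyers, each effectively pays P − 11, so demand becomes Qd = 622 − 5(P − 11).
Solving gives Q = 407 with buyers paying $43 and producers receiving $54 (the $11 wedge).
Gain to buyers: $6; to producers: $5. (They sum to $11.)

Buyers gain $6 per pound; producers gain $5 per pound.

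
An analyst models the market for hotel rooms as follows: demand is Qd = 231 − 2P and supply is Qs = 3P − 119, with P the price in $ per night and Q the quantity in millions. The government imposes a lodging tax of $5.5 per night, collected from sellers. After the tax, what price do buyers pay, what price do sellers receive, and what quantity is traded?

Buyers pay $73.3; sellers receive $67.8; quantity = 84.4.

Before the tax: set 231 − 2P = 3P − 119 → P* = $70, Q* = 91.
With the tax collected from sellers, supply shifts: Qs = 3(P − 5.5) − 119.
New equilibrium: buyers pay $73.3, sellers receive $67.8, Q = 84.4. (Wedge: Pb − Ps = 5.5.)
The less price-elastic side of the market bears the larger share of a per-unit tax.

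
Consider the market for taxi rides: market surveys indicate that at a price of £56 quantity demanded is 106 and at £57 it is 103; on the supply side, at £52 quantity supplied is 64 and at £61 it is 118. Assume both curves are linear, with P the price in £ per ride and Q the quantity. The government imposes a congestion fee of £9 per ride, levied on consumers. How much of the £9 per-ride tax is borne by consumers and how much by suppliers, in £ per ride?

Demand slope: (103 − 106)/(57 − 56) = -3, so Qd = 274 − 3P.
Supply slope: (118 − 64)/(61 − 52) = 6, so Qs = 6P − 248.
Without the tax, 274 − 3P = 6P − 248 gives 9P = 522, so P* = £58 and Q* = 100.
With the tax collected from consumers, demand (in seller-price terms) shifts: Qd = 274 − 3(P + 9).
Solving gives Q = 82 with consumers paying £64 and suppliers receiving £55 (the £9 wedge).
Burden on consumers: £6; on suppliers: £3. (They sum to £9.)
The less price-elastic side of the market bears the larger share of a per-unit tax.

Consumers bear £6 per ride; suppliers bear £3 per ride.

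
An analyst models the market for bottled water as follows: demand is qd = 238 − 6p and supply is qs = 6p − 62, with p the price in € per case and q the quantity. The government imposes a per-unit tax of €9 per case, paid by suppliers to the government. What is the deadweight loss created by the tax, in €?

Without the tax, 238 − 6p = 6p − 62 gives 12p = 300, so p* = €25 and q* = 88.
With the tax collected from suppliers, supply shifts: qs = 6(p − 9) − 62.
Solving gives q = 61 with buyers paying €29.5 and suppliers receiving €20.5 (the €9 wedge).
Quantity falls by |ΔQ| = |88 − 61| = 27.
DWL = ½ · t · |ΔQ| = ½ · 9 · 27 = €121.5.

Deadweight loss = €121.5.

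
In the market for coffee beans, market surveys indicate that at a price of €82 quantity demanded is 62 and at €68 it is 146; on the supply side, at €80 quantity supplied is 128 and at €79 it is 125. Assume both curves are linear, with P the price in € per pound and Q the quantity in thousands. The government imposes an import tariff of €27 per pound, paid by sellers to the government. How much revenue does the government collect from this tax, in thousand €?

Tax revenue = €1512 thousand.

Demand slope: (146 − 62)/(68 − 82) = -6, so Qd = 554 − 6P.
Supply slope: (125 − 128)/(79 − 80) = 3, so Qs = 3P − 112.
Before the tax: set 554 − 6P = 3P − 112 → P* = €74, Q* = 110.
With the tax collected from sellers, supply shifts: Qs = 3(P − 27) − 112.
Solving gives Q = 56 with consumers paying €83 and sellers receiving €56 (the €27 wedge).
Revenue = t · Q = 27 · 56 = €1512.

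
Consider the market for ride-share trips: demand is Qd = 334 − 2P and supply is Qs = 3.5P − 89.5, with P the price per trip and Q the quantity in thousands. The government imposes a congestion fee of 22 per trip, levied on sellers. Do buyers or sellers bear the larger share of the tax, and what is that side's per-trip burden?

Buyers bear the larger share: 14 per trip.

Without the tax, 334 − 2P = 3.5P − 89.5 gives 5.5P = 423.5, so P* = 77 and Q* = 180.
With the tax collected from sellers, supply shifts: Qs = 3.5(P − 22) − 89.5.
New equilibrium: buyers pay 91, sellers receive 69, Q = 152. (Wedge: Pb − Ps = 22.)
Per-trip burden: buyers 14, sellers 8.
Buyers take the larger share because demand is less price-elastic here (demand slope 2 vs supply slope 3.5).
The less price-elastic side of the market bears the larger share of a per-unit tax.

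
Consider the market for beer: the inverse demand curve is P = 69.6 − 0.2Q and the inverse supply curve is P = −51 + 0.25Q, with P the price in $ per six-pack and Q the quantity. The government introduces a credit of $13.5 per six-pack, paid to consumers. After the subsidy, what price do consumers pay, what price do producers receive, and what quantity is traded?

Rewrite in direct form: Qd = 348 − 5P and Qs = 4P + 204.
Before the subsidy: set 348 − 5P = 4P + 204 → P* = $16, Q* = 268.
With a per-unit subsidy paid to consumers, each effectively pays P − 13.5, so demand becomes Qd = 348 − 5(P − 13.5).
Solving gives Q = 298 with consumers paying $10 and producers receiving $23.5 (the $13.5 wedge).

Consumers pay $10; producers receive $23.5; quantity = 298.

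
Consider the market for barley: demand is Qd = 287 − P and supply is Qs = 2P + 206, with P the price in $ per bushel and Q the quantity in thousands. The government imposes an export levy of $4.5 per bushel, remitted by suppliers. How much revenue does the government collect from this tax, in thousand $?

Without the tax, 287 − P = 2P + 206 gives 3P = 81, so P* = $27 and Q* = 260.
With the tax collected from suppliers, supply shifts: Qs = 2(P − 4.5) + 206.
New equilibrium: consumers pay $30, suppliers receive $25.5, Q = 257. (Wedge: Pb − Ps = 4.5.)
Revenue = t · Q = 4.5 · 257 = $1156.5.

Tax revenue = $1156.5 thousand.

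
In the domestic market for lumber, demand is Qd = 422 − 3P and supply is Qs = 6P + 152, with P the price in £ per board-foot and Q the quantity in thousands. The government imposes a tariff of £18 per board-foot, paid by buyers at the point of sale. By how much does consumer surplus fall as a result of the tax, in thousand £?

Without the tax, 422 − 3P = 6P + 152 gives 9P = 270, so P* = £30 and Q* = 332.
With the tax collected from buyers, demand (in seller-price terms) shifts: Qd = 422 − 3(P + 18).
New equilibrium: buyers pay £42, suppliers receive £24, Q = 296. (Wedge: Pb − Ps = 18.)
ΔCS is the trapezoid between Q = 296 and Q = 332 of height £12: ½ · (332 + 296) · 12 = £3768.

Consumer surplus falls by £3768 thousand.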